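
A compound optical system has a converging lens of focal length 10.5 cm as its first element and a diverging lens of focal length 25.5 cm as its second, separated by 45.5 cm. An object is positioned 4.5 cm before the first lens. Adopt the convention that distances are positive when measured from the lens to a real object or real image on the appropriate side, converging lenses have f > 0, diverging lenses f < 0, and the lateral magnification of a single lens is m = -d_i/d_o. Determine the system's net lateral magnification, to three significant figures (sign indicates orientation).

0.566

Lens 1: 1/d_i1 = 1/f_1 - 1/d_o1 = 1/10.5 - 1/4.5 = -0.12698 cm^-1, so d_i1 = -7.875 cm.
m_1 = -(-7.875)/4.5 = 1.7500.
The intermediate image is virtual, 7.875 cm to the left of lens 1, so d_o2 = L - d_i1 = 45.5 - (-7.875) = 53.375 cm.
Lens 2: 1/d_i2 = 1/f_2 - 1/d_o2 = 1/(-25.5) - 1/(53.375) = -0.05795 cm^-1, so d_i2 = -17.256 cm.
m_2 = -(-17.256)/(53.375) = 0.3233.
Overall magnification: m = m_1 m_2 = 0.5658.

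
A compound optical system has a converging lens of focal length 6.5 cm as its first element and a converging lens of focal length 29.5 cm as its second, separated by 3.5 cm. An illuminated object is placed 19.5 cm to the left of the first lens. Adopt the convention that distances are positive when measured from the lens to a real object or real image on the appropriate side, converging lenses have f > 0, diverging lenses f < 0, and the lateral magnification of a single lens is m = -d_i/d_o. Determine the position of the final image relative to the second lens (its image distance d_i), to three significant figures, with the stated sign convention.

Lens 1: 1/d_i1 = 1/f_1 - 1/d_o1 = 1/6.5 - 1/19.5 = 0.10256 cm^-1, so d_i1 = 9.750 cm.
Since 9.750 cm > 3.5 cm, the first image lies past the second lens and serves as a virtual object: d_o2 = L - d_i1 = -6.250 cm.
Lens 2: 1/d_i2 = 1/f_2 - 1/d_o2 = 1/29.5 - 1/(-6.250) = 0.19390 cm^-1, so d_i2 = 5.157 cm.

5.16 cm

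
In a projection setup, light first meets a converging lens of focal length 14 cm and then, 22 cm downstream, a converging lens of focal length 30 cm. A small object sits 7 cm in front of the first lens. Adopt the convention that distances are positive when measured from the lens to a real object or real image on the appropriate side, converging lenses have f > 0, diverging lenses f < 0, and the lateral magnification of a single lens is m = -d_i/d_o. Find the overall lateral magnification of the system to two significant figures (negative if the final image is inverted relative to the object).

First lens: d_i1 = 1/(1/14 - 1/7) = -14.000 cm.
m_1 = -(-14.000)/7 = 2.0000.
With d_i1 < 0 the first image is virtual and lies on the object side; the object distance for lens 2 is d_o2 = 22 - (-14.000) = 36.000 cm.
Second lens: d_i2 = 1/(1/30 - 1/(36.000)) = 180.000 cm.
m_2 = -(180.000)/(36.000) = -5.0000.
The system's lateral magnification is m_1 m_2 = (2.0000)(-5.0000) = -10.0000.

-10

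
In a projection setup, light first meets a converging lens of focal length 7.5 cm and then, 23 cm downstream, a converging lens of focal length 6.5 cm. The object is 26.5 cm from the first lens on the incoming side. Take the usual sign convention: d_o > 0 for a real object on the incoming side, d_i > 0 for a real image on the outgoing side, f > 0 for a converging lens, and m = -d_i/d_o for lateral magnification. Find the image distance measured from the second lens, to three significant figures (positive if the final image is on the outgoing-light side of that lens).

13.5 cm

Lens 1: 1/d_i1 = 1/f_1 - 1/d_o1 = 1/7.5 - 1/26.5 = 0.09560 cm^-1, so d_i1 = 10.461 cm.
That image sits 12.539 cm in front of the second lens, so d_o2 = 12.539 cm.
Lens 2: 1/d_i2 = 1/f_2 - 1/d_o2 = 1/6.5 - 1/(12.539) = 0.07410 cm^-1, so d_i2 = 13.496 cm.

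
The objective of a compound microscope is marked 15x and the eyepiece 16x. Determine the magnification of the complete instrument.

The overall magnification of a compound microscope is the product of the objective and eyepiece magnifications:
M = M_obj x M_eye = 15 x 16 = 240.

240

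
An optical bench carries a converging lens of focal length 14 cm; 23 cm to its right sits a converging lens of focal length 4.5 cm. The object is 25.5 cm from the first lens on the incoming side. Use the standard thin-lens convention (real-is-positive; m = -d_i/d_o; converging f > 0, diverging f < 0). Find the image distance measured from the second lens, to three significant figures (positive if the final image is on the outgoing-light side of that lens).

First lens: d_i1 = 1/(1/14 - 1/25.5) = 31.043 cm.
Since 31.043 cm > 23 cm, the first image lies past the second lens and serves as a virtual object: d_o2 = L - d_i1 = -8.043 cm.
Second lens: d_i2 = 1/(1/4.5 - 1/(-8.043)) = 2.886 cm.

2.89 cm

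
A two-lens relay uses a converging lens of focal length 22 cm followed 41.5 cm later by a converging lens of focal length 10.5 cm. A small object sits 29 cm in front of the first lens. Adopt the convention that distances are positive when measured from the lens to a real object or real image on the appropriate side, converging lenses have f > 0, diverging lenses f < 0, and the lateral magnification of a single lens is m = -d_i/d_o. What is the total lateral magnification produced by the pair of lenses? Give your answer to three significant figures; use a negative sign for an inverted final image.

Lens 1: 1/d_i1 = 1/f_1 - 1/d_o1 = 1/22 - 1/29 = 0.01097 cm^-1, so d_i1 = 91.143 cm.
m_1 = -(91.143)/29 = -3.1429.
This image would form 91.143 cm past lens 1, i.e. 49.643 cm beyond lens 2, so it is a virtual object for lens 2: d_o2 = 41.5 - 91.143 = -49.643 cm.
Lens 2: 1/d_i2 = 1/f_2 - 1/d_o2 = 1/10.5 - 1/(-49.643) = 0.11538 cm^-1, so d_i2 = 8.667 cm.
m_2 = -(8.667)/(-49.643) = 0.1746.
Total m = m_1 x m_2 = (-3.1429)(0.1746) = -0.5487.

-0.549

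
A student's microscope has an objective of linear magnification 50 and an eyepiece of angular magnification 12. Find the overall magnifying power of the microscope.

The overall magnification of a compound microscope is the product of the objective and eyepiece magnifications:
M = M_obj x M_eye = 50 x 12 = 600.

600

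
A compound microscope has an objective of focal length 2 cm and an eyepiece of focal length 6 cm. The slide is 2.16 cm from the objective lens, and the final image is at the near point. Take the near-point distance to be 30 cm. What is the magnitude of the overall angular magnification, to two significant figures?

75

Objective: 1/d_i = 1/f_obj - 1/d_o = 1/2 - 1/2.16 = 0.03704 cm^-1, so d_i = 27.000 cm.
m_obj = -d_i/d_o = -27.000/2.16 = -12.500.
Eyepiece angular magnification (image at near point): M_eye = 1 + D/f_e = 1 + 30/6 = 6.000.
Overall M = m_obj x M_eye = (-12.500)(6.000) = -75.00.
|M| = 75.00.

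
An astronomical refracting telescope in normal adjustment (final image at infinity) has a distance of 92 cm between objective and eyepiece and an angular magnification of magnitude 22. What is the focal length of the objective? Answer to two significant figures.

88 cm

In normal adjustment the tube length equals f_obj + f_eye and |M| = f_obj/f_eye.
So f_obj = 22 f_eye and 22 f_eye + f_eye = 92 cm, giving f_eye = 92/23 = 4.000 cm and f_obj = 88.000 cm.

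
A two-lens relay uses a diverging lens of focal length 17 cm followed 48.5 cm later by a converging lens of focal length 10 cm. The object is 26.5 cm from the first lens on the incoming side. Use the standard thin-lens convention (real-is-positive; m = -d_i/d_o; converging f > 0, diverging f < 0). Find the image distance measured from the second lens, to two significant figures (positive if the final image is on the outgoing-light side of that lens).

12 cm

Applying the thin-lens equation to the first lens, 1/(-17) = 1/26.5 + 1/d_i1, which gives d_i1 = -10.356 cm.
With d_i1 < 0 the first image is virtual and lies on the object side; the object distance for lens 2 is d_o2 = 48.5 - (-10.356) = 58.856 cm.
Applying the thin-lens equation again with f_2 = 10 cm and d_o2 = 58.856 cm gives d_i2 = 12.047 cm.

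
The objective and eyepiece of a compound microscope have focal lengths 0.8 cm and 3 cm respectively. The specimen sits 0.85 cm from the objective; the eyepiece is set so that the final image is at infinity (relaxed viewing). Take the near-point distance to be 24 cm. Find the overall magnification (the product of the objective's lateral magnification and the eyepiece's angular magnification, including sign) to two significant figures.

Objective: 1/d_i = 1/f_obj - 1/d_o = 1/0.8 - 1/0.85 = 0.07353 cm^-1, so d_i = 13.600 cm.
m_obj = -d_i/d_o = -13.600/0.85 = -16.000.
Eyepiece angular magnification (image at infinity): M_eye = D/f_e = 24/3 = 8.000.
Overall M = m_obj x M_eye = (-16.000)(8.000) = -128.00.

-130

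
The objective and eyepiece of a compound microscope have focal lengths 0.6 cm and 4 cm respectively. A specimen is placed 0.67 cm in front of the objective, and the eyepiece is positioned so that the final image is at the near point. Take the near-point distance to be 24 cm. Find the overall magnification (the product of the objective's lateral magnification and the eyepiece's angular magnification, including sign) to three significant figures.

-60.0

Objective: 1/d_i = 1/f_obj - 1/d_o = 1/0.6 - 1/0.67 = 0.17413 cm^-1, so d_i = 5.743 cm.
m_obj = -d_i/d_o = -5.743/0.67 = -8.571.
Eyepiece angular magnification (image at near point): M_eye = 1 + D/f_e = 1 + 24/4 = 7.000.
Overall M = m_obj x M_eye = (-8.571)(7.000) = -60.00.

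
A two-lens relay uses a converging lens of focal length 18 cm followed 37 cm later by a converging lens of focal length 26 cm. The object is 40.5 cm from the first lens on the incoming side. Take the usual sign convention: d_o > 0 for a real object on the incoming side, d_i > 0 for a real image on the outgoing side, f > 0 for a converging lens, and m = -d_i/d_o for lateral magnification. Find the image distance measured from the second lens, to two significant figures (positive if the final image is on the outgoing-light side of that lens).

Lens 1: 1/d_i1 = 1/f_1 - 1/d_o1 = 1/18 - 1/40.5 = 0.03086 cm^-1, so d_i1 = 32.400 cm.
Object distance for lens 2: d_o2 = 37 - 32.400 = 4.600 cm.
Lens 2: 1/d_i2 = 1/f_2 - 1/d_o2 = 1/26 - 1/(4.600) = -0.17893 cm^-1, so d_i2 = -5.589 cm.

-5.6 cm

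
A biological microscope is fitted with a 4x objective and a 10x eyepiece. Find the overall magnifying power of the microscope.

40

The overall magnification of a compound microscope is the product of the objective and eyepiece magnifications:
M = M_obj x M_eye = 4 x 10 = 40.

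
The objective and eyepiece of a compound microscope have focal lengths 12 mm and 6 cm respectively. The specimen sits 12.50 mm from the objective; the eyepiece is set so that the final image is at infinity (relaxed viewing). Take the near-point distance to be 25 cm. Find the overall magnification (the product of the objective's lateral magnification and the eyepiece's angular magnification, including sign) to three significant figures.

-100

Convert to cm: f_obj = 12 mm = 1.2 cm; d_o = 12.50 mm = 1.25 cm.
Objective: 1/d_i = 1/f_obj - 1/d_o = 1/1.2 - 1/1.25 = 0.03333 cm^-1, so d_i = 30.000 cm.
m_obj = -d_i/d_o = -30.000/1.25 = -24.000.
Eyepiece angular magnification (image at infinity): M_eye = D/f_e = 25/6 = 4.167.
Overall M = m_obj x M_eye = (-24.000)(4.167) = -100.00.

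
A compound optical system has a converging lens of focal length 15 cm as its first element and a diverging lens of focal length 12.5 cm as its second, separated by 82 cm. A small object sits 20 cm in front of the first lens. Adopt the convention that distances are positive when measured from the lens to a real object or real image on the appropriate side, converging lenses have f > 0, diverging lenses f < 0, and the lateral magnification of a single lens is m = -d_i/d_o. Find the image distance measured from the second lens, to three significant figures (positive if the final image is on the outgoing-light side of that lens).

-7.97 cm

First lens: d_i1 = 1/(1/15 - 1/20) = 60.000 cm.
The intermediate image is 60.000 cm to the right of lens 1, so d_o2 = L - d_i1 = 82 - 60.000 = 22.000 cm.
Second lens: d_i2 = 1/(1/(-12.5) - 1/(22.000)) = -7.971 cm.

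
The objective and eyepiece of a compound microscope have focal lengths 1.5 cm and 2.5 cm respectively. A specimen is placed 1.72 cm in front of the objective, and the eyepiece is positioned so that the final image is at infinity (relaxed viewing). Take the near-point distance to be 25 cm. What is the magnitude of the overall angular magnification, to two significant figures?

Objective: 1/d_i = 1/f_obj - 1/d_o = 1/1.5 - 1/1.72 = 0.08527 cm^-1, so d_i = 11.727 cm.
m_obj = -d_i/d_o = -11.727/1.72 = -6.818.
Eyepiece angular magnification (image at infinity): M_eye = D/f_e = 25/2.5 = 10.000.
Overall M = m_obj x M_eye = (-6.818)(10.000) = -68.18.
|M| = 68.18.

68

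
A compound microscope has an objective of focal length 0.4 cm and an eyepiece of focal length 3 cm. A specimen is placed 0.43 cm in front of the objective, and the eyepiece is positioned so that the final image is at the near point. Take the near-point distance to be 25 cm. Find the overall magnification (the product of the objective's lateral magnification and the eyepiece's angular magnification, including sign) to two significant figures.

Objective: 1/d_i = 1/f_obj - 1/d_o = 1/0.4 - 1/0.43 = 0.17442 cm^-1, so d_i = 5.733 cm.
m_obj = -d_i/d_o = -5.733/0.43 = -13.333.
Eyepiece angular magnification (image at near point): M_eye = 1 + D/f_e = 1 + 25/3 = 9.333.
Overall M = m_obj x M_eye = (-13.333)(9.333) = -124.44.

-120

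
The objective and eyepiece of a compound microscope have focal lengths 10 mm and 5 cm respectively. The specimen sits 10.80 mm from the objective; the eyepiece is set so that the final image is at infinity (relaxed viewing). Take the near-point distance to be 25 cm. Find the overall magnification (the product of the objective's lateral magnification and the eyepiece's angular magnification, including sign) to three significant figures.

Convert to cm: f_obj = 10 mm = 1 cm; d_o = 10.80 mm = 1.08 cm.
Objective: 1/d_i = 1/f_obj - 1/d_o = 1/1 - 1/1.08 = 0.07407 cm^-1, so d_i = 13.500 cm.
m_obj = -d_i/d_o = -13.500/1.08 = -12.500.
Eyepiece angular magnification (image at infinity): M_eye = D/f_e = 25/5 = 5.000.
Overall M = m_obj x M_eye = (-12.500)(5.000) = -62.50.

-62.5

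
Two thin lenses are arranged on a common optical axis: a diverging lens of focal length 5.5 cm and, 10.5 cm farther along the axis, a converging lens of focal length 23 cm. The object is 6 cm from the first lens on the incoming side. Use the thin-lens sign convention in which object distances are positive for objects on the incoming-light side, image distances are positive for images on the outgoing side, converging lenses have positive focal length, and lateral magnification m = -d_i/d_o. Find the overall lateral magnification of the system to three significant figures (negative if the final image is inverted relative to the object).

Lens 1: 1/d_i1 = 1/f_1 - 1/d_o1 = 1/(-5.5) - 1/6 = -0.34848 cm^-1, so d_i1 = -2.870 cm.
m_1 = -(-2.870)/6 = 0.4783.
With d_i1 < 0 the first image is virtual and lies on the object side; the object distance for lens 2 is d_o2 = 10.5 - (-2.870) = 13.370 cm.
Lens 2: 1/d_i2 = 1/f_2 - 1/d_o2 = 1/23 - 1/(13.370) = -0.03132 cm^-1, so d_i2 = -31.930 cm.
m_2 = -(-31.930)/(13.370) = 2.3883.
Overall magnification: m = m_1 m_2 = 1.1422.

1.14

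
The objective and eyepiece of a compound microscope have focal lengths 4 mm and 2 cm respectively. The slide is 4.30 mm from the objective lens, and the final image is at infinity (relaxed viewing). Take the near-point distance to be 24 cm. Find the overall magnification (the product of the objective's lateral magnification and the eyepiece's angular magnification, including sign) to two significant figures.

Convert to cm: f_obj = 4 mm = 0.4 cm; d_o = 4.30 mm = 0.43 cm.
Objective: 1/d_i = 1/f_obj - 1/d_o = 1/0.4 - 1/0.43 = 0.17442 cm^-1, so d_i = 5.733 cm.
m_obj = -d_i/d_o = -5.733/0.43 = -13.333.
Eyepiece angular magnification (image at infinity): M_eye = D/f_e = 24/2 = 12.000.
Overall M = m_obj x M_eye = (-13.333)(12.000) = -160.00.

-160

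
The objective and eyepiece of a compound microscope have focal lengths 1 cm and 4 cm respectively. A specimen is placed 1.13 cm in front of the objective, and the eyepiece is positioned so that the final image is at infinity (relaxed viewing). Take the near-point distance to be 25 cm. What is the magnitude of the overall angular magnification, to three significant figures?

Objective: 1/d_i = 1/f_obj - 1/d_o = 1/1 - 1/1.13 = 0.11504 cm^-1, so d_i = 8.692 cm.
m_obj = -d_i/d_o = -8.692/1.13 = -7.692.
Eyepiece angular magnification (image at infinity): M_eye = D/f_e = 25/4 = 6.250.
Overall M = m_obj x M_eye = (-7.692)(6.250) = -48.08.
|M| = 48.08.

48.1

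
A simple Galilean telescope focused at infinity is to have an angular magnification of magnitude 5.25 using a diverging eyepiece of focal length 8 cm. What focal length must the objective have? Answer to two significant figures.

42 cm

|M| = f_obj/|f_eye|, so f_obj = |M| x |f_eye| = 5.25 x 8 = 42.000 cm.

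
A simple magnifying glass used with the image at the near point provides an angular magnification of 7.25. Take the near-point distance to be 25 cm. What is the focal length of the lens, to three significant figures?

For the image at the near point, M = 1 + D/f.
f = D/(M - 1) = 25/(7.25 - 1) = 4.000 cm.

4.00 cm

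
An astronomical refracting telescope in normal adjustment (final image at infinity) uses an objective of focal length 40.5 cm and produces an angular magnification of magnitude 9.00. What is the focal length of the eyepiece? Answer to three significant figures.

|M| = f_obj/f_eye, so f_eye = f_obj/|M| = 40.5/9.0 = 4.500 cm.

4.50 cm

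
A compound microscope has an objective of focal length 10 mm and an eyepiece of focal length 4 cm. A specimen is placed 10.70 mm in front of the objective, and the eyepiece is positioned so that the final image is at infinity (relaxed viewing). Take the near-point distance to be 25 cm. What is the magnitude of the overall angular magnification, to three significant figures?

Convert to cm: f_obj = 10 mm = 1 cm; d_o = 10.70 mm = 1.07 cm.
Objective: 1/d_i = 1/f_obj - 1/d_o = 1/1 - 1/1.07 = 0.06542 cm^-1, so d_i = 15.286 cm.
m_obj = -d_i/d_o = -15.286/1.07 = -14.286.
Eyepiece angular magnification (image at infinity): M_eye = D/f_e = 25/4 = 6.250.
Overall M = m_obj x M_eye = (-14.286)(6.250) = -89.29.
|M| = 89.29.

89.3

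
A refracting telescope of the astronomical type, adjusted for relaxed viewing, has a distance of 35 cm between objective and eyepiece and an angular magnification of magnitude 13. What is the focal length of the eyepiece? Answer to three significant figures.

In normal adjustment the tube length equals f_obj + f_eye and |M| = f_obj/f_eye.
So f_obj = 13 f_eye and 13 f_eye + f_eye = 35 cm, giving f_eye = 35/14 = 2.500 cm and f_obj = 32.500 cm.

2.50 cm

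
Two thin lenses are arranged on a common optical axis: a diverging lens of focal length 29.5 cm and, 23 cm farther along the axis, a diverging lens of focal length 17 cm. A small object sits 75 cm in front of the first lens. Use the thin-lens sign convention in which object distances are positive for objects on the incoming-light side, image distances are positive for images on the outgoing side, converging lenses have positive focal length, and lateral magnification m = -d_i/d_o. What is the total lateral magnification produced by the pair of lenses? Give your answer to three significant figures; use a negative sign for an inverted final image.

0.0785

First lens: d_i1 = 1/(1/(-29.5) - 1/75) = -21.172 cm.
m_1 = -(-21.172)/75 = 0.2823.
The intermediate image is virtual, 21.172 cm to the left of lens 1, so d_o2 = L - d_i1 = 23 - (-21.172) = 44.172 cm.
Second lens: d_i2 = 1/(1/(-17) - 1/(44.172)) = -12.276 cm.
m_2 = -(-12.276)/(44.172) = 0.2779.
The system's lateral magnification is m_1 m_2 = (0.2823)(0.2779) = 0.0785.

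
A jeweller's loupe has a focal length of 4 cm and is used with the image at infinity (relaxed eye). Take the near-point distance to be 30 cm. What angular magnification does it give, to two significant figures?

M = D/f = 30/4 = 7.500.

7.5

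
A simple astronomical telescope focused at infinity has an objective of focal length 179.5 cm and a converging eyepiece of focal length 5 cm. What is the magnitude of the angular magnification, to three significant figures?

|M| = f_obj/|f_eye| = 179.5/5 = 35.900.

35.9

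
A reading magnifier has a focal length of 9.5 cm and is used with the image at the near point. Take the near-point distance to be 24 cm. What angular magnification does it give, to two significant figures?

M = 1 + D/f = 1 + 24/9.5 = 3.526.

3.5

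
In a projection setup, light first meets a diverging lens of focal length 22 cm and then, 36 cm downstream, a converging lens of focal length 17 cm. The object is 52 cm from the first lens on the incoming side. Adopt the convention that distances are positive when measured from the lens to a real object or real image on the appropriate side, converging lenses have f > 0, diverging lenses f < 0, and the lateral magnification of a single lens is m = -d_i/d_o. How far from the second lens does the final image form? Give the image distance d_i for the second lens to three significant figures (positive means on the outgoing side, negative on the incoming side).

Applying the thin-lens equation to the first lens, 1/(-22) = 1/52 + 1/d_i1, which gives d_i1 = -15.459 cm.
With d_i1 < 0 the first image is virtual and lies on the object side; the object distance for lens 2 is d_o2 = 36 - (-15.459) = 51.459 cm.
Applying the thin-lens equation again with f_2 = 17 cm and d_o2 = 51.459 cm gives d_i2 = 25.387 cm.

25.4 cm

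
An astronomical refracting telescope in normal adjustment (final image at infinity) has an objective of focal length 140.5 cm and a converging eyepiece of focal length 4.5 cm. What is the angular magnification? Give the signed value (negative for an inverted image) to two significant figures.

M = -f_obj/f_eye = -140.5/(4.5) = -31.222.

-31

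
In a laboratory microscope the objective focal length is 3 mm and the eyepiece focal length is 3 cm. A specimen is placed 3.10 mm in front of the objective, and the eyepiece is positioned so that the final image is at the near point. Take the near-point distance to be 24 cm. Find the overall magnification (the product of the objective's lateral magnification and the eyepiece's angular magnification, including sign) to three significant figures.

-270

Convert to cm: f_obj = 3 mm = 0.3 cm; d_o = 3.10 mm = 0.31 cm.
Objective: 1/d_i = 1/f_obj - 1/d_o = 1/0.3 - 1/0.31 = 0.10753 cm^-1, so d_i = 9.300 cm.
m_obj = -d_i/d_o = -9.300/0.31 = -30.000.
Eyepiece angular magnification (image at near point): M_eye = 1 + D/f_e = 1 + 24/3 = 9.000.
Overall M = m_obj x M_eye = (-30.000)(9.000) = -270.00.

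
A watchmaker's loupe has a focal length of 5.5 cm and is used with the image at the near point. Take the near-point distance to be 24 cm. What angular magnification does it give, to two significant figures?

5.4

M = 1 + D/f = 1 + 24/5.5 = 5.364.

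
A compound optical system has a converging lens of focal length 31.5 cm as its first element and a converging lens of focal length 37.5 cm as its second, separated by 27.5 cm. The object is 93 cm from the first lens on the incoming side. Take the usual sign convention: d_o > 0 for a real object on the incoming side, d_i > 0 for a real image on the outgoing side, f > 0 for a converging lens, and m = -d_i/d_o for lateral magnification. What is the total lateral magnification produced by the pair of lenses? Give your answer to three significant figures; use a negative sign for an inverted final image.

-0.333

Lens 1: 1/d_i1 = 1/f_1 - 1/d_o1 = 1/31.5 - 1/93 = 0.02099 cm^-1, so d_i1 = 47.634 cm.
m_1 = -(47.634)/93 = -0.5122.
This image would form 47.634 cm past lens 1, i.e. 20.134 cm beyond lens 2, so it is a virtual object for lens 2: d_o2 = 27.5 - 47.634 = -20.134 cm.
Lens 2: 1/d_i2 = 1/f_2 - 1/d_o2 = 1/37.5 - 1/(-20.134) = 0.07633 cm^-1, so d_i2 = 13.100 cm.
m_2 = -(13.100)/(-20.134) = 0.6507.
The system's lateral magnification is m_1 m_2 = (-0.5122)(0.6507) = -0.3333.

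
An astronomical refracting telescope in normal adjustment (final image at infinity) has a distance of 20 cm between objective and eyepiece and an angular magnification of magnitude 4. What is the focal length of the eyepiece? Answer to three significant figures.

4.00 cm

In normal adjustment the tube length equals f_obj + f_eye and |M| = f_obj/f_eye.
So f_obj = 4 f_eye and 4 f_eye + f_eye = 20 cm, giving f_eye = 20/5 = 4.000 cm and f_obj = 16.000 cm.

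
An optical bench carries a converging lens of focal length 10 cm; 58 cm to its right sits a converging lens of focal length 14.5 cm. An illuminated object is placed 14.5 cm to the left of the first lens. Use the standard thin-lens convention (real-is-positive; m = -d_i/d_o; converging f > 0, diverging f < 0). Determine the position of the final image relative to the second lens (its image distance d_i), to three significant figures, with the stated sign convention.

33.1 cm

Lens 1: 1/d_i1 = 1/f_1 - 1/d_o1 = 1/10 - 1/14.5 = 0.03103 cm^-1, so d_i1 = 32.222 cm.
The intermediate image is 32.222 cm to the right of lens 1, so d_o2 = L - d_i1 = 58 - 32.222 = 25.778 cm.
Lens 2: 1/d_i2 = 1/f_2 - 1/d_o2 = 1/14.5 - 1/(25.778) = 0.03017 cm^-1, so d_i2 = 33.143 cm.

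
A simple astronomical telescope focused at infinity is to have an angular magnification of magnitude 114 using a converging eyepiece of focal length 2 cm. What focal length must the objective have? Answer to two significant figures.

|M| = f_obj/|f_eye|, so f_obj = |M| x |f_eye| = 114.0 x 2 = 228.000 cm.

230 cm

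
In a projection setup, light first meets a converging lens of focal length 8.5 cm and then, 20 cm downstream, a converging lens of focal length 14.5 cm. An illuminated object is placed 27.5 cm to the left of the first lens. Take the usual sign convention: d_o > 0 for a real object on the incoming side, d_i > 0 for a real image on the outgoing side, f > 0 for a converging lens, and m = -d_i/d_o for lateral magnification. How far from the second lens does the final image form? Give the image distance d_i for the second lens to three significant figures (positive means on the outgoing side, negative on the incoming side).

-16.4 cm

Lens 1: 1/d_i1 = 1/f_1 - 1/d_o1 = 1/8.5 - 1/27.5 = 0.08128 cm^-1, so d_i1 = 12.303 cm.
Object distance for lens 2: d_o2 = 20 - 12.303 = 7.697 cm.
Lens 2: 1/d_i2 = 1/f_2 - 1/d_o2 = 1/14.5 - 1/(7.697) = -0.06095 cm^-1, so d_i2 = -16.407 cm.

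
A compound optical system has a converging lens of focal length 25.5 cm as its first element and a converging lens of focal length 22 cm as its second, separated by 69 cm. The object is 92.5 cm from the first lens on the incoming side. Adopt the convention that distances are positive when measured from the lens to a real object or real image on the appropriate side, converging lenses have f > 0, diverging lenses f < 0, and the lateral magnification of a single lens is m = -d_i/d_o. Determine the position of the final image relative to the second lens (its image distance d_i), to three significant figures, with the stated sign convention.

63.0 cm

Lens 1: 1/d_i1 = 1/f_1 - 1/d_o1 = 1/25.5 - 1/92.5 = 0.02840 cm^-1, so d_i1 = 35.205 cm.
Object distance for lens 2: d_o2 = 69 - 35.205 = 33.795 cm.
Lens 2: 1/d_i2 = 1/f_2 - 1/d_o2 = 1/22 - 1/(33.795) = 0.01586 cm^-1, so d_i2 = 63.035 cm.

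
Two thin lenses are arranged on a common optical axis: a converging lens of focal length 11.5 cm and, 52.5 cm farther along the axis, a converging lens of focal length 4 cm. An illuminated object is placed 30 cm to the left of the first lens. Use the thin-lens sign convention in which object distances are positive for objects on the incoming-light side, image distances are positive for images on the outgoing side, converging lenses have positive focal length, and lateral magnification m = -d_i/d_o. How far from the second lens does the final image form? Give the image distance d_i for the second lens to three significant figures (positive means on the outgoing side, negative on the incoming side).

First lens: d_i1 = 1/(1/11.5 - 1/30) = 18.649 cm.
That image sits 33.851 cm in front of the second lens, so d_o2 = 33.851 cm.
Second lens: d_i2 = 1/(1/4 - 1/(33.851)) = 4.536 cm.

4.54 cm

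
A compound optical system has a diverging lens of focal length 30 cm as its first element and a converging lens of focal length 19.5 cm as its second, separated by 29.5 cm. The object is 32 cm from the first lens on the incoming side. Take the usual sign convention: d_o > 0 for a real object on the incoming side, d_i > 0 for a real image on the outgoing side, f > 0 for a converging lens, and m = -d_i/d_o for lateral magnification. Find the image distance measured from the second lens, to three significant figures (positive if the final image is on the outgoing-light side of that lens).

34.4 cm

Applying the thin-lens equation to the first lens, 1/(-30) = 1/32 + 1/d_i1, which gives d_i1 = -15.484 cm.
The intermediate image is virtual, 15.484 cm to the left of lens 1, so d_o2 = L - d_i1 = 29.5 - (-15.484) = 44.984 cm.
Applying the thin-lens equation again with f_2 = 19.5 cm and d_o2 = 44.984 cm gives d_i2 = 34.421 cm.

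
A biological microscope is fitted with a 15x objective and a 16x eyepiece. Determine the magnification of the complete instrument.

The overall magnification of a compound microscope is the product of the objective and eyepiece magnifications:
M = M_obj x M_eye = 15 x 16 = 240.

240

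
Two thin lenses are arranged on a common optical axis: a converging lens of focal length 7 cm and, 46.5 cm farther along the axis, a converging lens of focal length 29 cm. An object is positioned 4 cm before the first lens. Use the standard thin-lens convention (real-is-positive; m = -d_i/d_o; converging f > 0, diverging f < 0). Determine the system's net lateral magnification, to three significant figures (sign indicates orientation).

First lens: d_i1 = 1/(1/7 - 1/4) = -9.333 cm.
m_1 = -(-9.333)/4 = 2.3333.
The intermediate image is virtual, 9.333 cm to the left of lens 1, so d_o2 = L - d_i1 = 46.5 - (-9.333) = 55.833 cm.
Second lens: d_i2 = 1/(1/29 - 1/(55.833)) = 60.342 cm.
m_2 = -(60.342)/(55.833) = -1.0807.
Total m = m_1 x m_2 = (2.3333)(-1.0807) = -2.5217.

-2.52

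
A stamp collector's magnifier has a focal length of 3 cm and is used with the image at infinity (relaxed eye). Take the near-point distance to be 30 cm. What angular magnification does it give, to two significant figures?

10

M = D/f = 30/3 = 10.000.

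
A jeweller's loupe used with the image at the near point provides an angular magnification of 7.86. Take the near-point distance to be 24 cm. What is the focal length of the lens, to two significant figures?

3.5 cm

For the image at the near point, M = 1 + D/f.
f = D/(M - 1) = 24/(7.86 - 1) = 3.499 cm.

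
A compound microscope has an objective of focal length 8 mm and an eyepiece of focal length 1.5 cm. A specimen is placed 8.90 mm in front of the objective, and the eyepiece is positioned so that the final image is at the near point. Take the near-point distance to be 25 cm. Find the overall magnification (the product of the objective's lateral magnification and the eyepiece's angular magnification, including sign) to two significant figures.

Convert to cm: f_obj = 8 mm = 0.8 cm; d_o = 8.90 mm = 0.89 cm.
Objective: 1/d_i = 1/f_obj - 1/d_o = 1/0.8 - 1/0.89 = 0.12640 cm^-1, so d_i = 7.911 cm.
m_obj = -d_i/d_o = -7.911/0.89 = -8.889.
Eyepiece angular magnification (image at near point): M_eye = 1 + D/f_e = 1 + 25/1.5 = 17.667.
Overall M = m_obj x M_eye = (-8.889)(17.667) = -157.04.

-160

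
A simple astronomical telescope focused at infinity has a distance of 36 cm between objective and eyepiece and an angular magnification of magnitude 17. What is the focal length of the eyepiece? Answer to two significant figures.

In normal adjustment the tube length equals f_obj + f_eye and |M| = f_obj/f_eye.
So f_obj = 17 f_eye and 17 f_eye + f_eye = 36 cm, giving f_eye = 36/18 = 2.000 cm and f_obj = 34.000 cm.

2.0 cm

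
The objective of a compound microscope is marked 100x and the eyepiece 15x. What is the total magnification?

1500

The overall magnification of a compound microscope is the product of the objective and eyepiece magnifications:
M = M_obj x M_eye = 100 x 15 = 1500.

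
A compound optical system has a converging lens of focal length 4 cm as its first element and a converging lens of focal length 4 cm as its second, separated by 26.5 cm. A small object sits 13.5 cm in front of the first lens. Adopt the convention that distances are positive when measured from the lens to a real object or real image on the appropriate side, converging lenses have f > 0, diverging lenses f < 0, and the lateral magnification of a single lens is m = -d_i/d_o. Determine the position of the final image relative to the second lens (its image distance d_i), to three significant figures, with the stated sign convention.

Applying the thin-lens equation to the first lens, 1/4 = 1/13.5 + 1/d_i1, which gives d_i1 = 5.684 cm.
Object distance for lens 2: d_o2 = 26.5 - 5.684 = 20.816 cm.
Applying the thin-lens equation again with f_2 = 4 cm and d_o2 = 20.816 cm gives d_i2 = 4.951 cm.

4.95 cm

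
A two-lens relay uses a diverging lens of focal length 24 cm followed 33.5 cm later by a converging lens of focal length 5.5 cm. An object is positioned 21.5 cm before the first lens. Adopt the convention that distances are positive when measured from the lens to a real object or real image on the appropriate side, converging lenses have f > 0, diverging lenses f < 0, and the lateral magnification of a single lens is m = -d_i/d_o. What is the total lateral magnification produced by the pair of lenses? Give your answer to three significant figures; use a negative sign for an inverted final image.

-0.0737

First lens: d_i1 = 1/(1/(-24) - 1/21.5) = -11.341 cm.
m_1 = -(-11.341)/21.5 = 0.5275.
The intermediate image is virtual, 11.341 cm to the left of lens 1, so d_o2 = L - d_i1 = 33.5 - (-11.341) = 44.841 cm.
Second lens: d_i2 = 1/(1/5.5 - 1/(44.841)) = 6.269 cm.
m_2 = -(6.269)/(44.841) = -0.1398.
The system's lateral magnification is m_1 m_2 = (0.5275)(-0.1398) = -0.0737.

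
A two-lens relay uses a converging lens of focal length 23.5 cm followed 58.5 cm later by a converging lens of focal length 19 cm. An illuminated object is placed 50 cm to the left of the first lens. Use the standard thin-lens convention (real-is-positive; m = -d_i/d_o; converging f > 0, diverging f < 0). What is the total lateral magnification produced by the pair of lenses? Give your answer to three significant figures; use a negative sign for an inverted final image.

First lens: d_i1 = 1/(1/23.5 - 1/50) = 44.340 cm.
m_1 = -(44.340)/50 = -0.8868.
That image sits 14.160 cm in front of the second lens, so d_o2 = 14.160 cm.
Second lens: d_i2 = 1/(1/19 - 1/(14.160)) = -55.593 cm.
m_2 = -(-55.593)/(14.160) = 3.9259.
Total m = m_1 x m_2 = (-0.8868)(3.9259) = -3.4815.

-3.48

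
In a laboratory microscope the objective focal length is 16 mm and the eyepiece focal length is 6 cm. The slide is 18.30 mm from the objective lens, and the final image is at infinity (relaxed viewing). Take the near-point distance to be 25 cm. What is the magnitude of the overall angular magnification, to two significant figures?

Convert to cm: f_obj = 16 mm = 1.6 cm; d_o = 18.30 mm = 1.83 cm.
Objective: 1/d_i = 1/f_obj - 1/d_o = 1/1.6 - 1/1.83 = 0.07855 cm^-1, so d_i = 12.730 cm.
m_obj = -d_i/d_o = -12.730/1.83 = -6.957.
Eyepiece angular magnification (image at infinity): M_eye = D/f_e = 25/6 = 4.167.
Overall M = m_obj x M_eye = (-6.957)(4.167) = -28.99.
|M| = 28.99.

29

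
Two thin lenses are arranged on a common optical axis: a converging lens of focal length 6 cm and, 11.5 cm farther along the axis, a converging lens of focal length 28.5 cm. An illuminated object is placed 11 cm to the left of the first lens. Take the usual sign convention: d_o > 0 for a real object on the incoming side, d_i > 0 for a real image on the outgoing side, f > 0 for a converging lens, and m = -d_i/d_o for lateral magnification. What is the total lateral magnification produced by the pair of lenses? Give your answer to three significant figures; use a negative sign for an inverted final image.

Lens 1: 1/d_i1 = 1/f_1 - 1/d_o1 = 1/6 - 1/11 = 0.07576 cm^-1, so d_i1 = 13.200 cm.
m_1 = -(13.200)/11 = -1.2000.
This image would form 13.200 cm past lens 1, i.e. 1.700 cm beyond lens 2, so it is a virtual object for lens 2: d_o2 = 11.5 - 13.200 = -1.700 cm.
Lens 2: 1/d_i2 = 1/f_2 - 1/d_o2 = 1/28.5 - 1/(-1.700) = 0.62332 cm^-1, so d_i2 = 1.604 cm.
m_2 = -(1.604)/(-1.700) = 0.9437.
The system's lateral magnification is m_1 m_2 = (-1.2000)(0.9437) = -1.1325.

-1.13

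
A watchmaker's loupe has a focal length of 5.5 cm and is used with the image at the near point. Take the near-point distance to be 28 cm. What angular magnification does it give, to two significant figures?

6.1

M = 1 + D/f = 1 + 28/5.5 = 6.091.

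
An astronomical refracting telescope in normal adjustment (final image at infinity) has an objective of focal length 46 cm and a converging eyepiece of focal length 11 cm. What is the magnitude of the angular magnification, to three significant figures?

4.18

|M| = f_obj/|f_eye| = 46/11 = 4.182.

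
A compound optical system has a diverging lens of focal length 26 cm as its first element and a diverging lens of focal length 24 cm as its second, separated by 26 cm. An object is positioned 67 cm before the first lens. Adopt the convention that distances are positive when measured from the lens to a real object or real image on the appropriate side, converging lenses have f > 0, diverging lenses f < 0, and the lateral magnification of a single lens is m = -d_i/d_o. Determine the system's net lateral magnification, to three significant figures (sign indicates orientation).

0.0976

Lens 1: 1/d_i1 = 1/f_1 - 1/d_o1 = 1/(-26) - 1/67 = -0.05339 cm^-1, so d_i1 = -18.731 cm.
m_1 = -(-18.731)/67 = 0.2796.
The intermediate image is virtual, 18.731 cm to the left of lens 1, so d_o2 = L - d_i1 = 26 - (-18.731) = 44.731 cm.
Lens 2: 1/d_i2 = 1/f_2 - 1/d_o2 = 1/(-24) - 1/(44.731) = -0.06402 cm^-1, so d_i2 = -15.620 cm.
m_2 = -(-15.620)/(44.731) = 0.3492.
Total m = m_1 x m_2 = (0.2796)(0.3492) = 0.0976.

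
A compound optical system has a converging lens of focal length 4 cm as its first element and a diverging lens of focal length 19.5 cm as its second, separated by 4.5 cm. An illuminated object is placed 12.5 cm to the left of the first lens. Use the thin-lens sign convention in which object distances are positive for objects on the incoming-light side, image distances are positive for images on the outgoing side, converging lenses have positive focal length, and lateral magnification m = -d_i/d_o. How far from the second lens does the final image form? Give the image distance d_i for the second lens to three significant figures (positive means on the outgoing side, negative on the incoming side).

First lens: d_i1 = 1/(1/4 - 1/12.5) = 5.882 cm.
Since 5.882 cm > 4.5 cm, the first image lies past the second lens and serves as a virtual object: d_o2 = L - d_i1 = -1.382 cm.
Second lens: d_i2 = 1/(1/(-19.5) - 1/(-1.382)) = 1.488 cm.

1.49 cm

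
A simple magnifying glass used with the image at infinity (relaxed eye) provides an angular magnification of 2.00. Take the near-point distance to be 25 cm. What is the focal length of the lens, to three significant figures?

12.5 cm

For the image at infinity, M = D/f.
f = D/M = 25/2.0 = 12.500 cm.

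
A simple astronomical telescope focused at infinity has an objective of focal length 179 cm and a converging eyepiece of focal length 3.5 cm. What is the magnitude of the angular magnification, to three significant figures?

51.1

|M| = f_obj/|f_eye| = 179/3.5 = 51.143.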